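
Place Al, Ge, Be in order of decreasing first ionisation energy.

First ionization energy rises across a period (greater Z_eff holds electrons more tightly) and falls down a group (valence electrons are farther from the nucleus).
A diagonal step moves right (one effect) and down (the opposite effect) at once.
Ge > Al: period and group pull opposite ways; the across-period shift dominates (762 vs 578 kJ/mol).
Be > Ge: the two effects oppose for this pair; the down-group effect wins (900 vs 762 kJ/mol).
Tabulated first ionization energy (kJ/mol): Be 900, Al 578, Ge 762.
So from highest to lowest: Be > Ge > Al.

Be > Ge > Al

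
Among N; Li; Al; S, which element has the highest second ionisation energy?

Li

Consider each +1 ion: N⁺ still has 4 valence electrons; Li⁺ is the bare [He] core; Al⁺ still has 2 valence electrons; S⁺ still has 5 valence electrons.
Core electrons are held far more tightly than valence electrons, so Li tops the IE_2 order.
Valence configurations: N⁺ [He]2s²2p², Al⁺ [Ne]3s², S⁺ [Ne]3s²3p³.
Tabulated IE_2 (kJ/mol): N 2856, Li 7298, Al 1817, S 2252.
Hence IE_2: Al < S < N < Li.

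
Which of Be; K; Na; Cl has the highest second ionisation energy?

Na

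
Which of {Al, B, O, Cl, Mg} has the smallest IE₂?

Mg

IE_2 is the cost of taking one more electron from the +1 cation: Al⁺ still has 2 valence electrons; B⁺ still has 2 valence electrons; O⁺ still has 5 valence electrons; Cl⁺ still has 6 valence electrons; Mg⁺ still has 1 valence electron.
All are still removing valence electrons, so compare the +1 ions as you would atoms: IE_2 generally rises across a period (higher Z_eff) and falls down a group (larger shell), subject to the usual subshell exceptions.
Valence configurations: Al⁺ [Ne]3s², B⁺ [He]2s², O⁺ [He]2s²2p³, Cl⁺ [Ne]3s²3p⁴, Mg⁺ [Ne]3s¹.
The numbers (kJ/mol): Al 1817, B 2427, O 3388, Cl 2298, Mg 1451.
Putting it together, IE_2: Mg < Al < Cl < B < O.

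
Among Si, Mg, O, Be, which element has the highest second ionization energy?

Consider each +1 ion: Si⁺ still has 3 valence electrons; Mg⁺ still has 1 valence electron; O⁺ still has 5 valence electrons; Be⁺ still has 1 valence electron.
All are still removing valence electrons, so compare the +1 ions as you would atoms: IE_2 generally rises across a period (higher Z_eff) and falls down a group (larger shell), subject to the usual subshell exceptions.
Valence configurations: Si⁺ [Ne]3s²3p¹, Mg⁺ [Ne]3s¹, O⁺ [He]2s²2p³, Be⁺ [He]2s¹.
Tabulated IE_2 (kJ/mol): Si 1577, Mg 1451, O 3388, Be 1757.
Hence IE_2: Mg < Si < Be < O.

O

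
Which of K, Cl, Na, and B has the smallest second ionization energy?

Cl

After 1 electron has been removed, what remains? K⁺ is the bare [Ar] core; Cl⁺ still has 6 valence electrons; Na⁺ is the bare [Ne] core; B⁺ still has 2 valence electrons.
Pulling an electron out of a noble-gas core costs far more than removing a remaining valence electron, so K and Na sit at the high end of IE_2.
Valence configurations: Cl⁺ [Ne]3s²3p⁴, B⁺ [He]2s².
The numbers (kJ/mol): K 3052, Cl 2298, Na 4562, B 2427.
So the second ionization energies run Cl < B < K < Na.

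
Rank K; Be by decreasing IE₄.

Be > K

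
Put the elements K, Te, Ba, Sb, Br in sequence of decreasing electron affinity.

K is in period 4, group 1; Br is in period 4, group 17; Sb is in period 5, group 15; Te is in period 5, group 16; Ba is in period 6, group 2.
EA tends to increase across a period and decrease down a group, though the pattern is less regular than for IE or radius.
Neither a single period nor a single group — weigh both effects.
K > Ba: the two effects oppose for this pair; the down-group effect wins (48 vs 14 kJ/mol).
Sb > K: the two effects oppose for this pair; the across-period effect wins (103 vs 48 kJ/mol).
Te > Sb: Te lies to the right of Sb in period 5, so the across-period effect alone puts Te higher.
Br > Te: relative to Te, both the across-period and down-group shifts push Br's electron affinity up.
Tabulated electron affinity (kJ/mol): K 48, Br 325, Sb 103, Te 190, Ba 14.
So from highest to lowest: Br > Te > Sb > K > Ba.

Br > Te > Sb > K > Ba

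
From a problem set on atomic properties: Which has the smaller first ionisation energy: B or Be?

First ionization energy rises across a period (greater Z_eff holds electrons more tightly) and falls down a group (valence electrons are farther from the nucleus).
All lie in period 2; the across-period trend (first ionization energy increases left to right) applies, with the exception below.
Note the exception: Be has a higher first ionization energy than B, contrary to the simple trend — removing B's lone 2p electron is easier than breaking Be's filled 2s².
Tabulated first ionization energy (kJ/mol): Be 900, B 801.
So B has the smaller first ionisation energy (B < Be).

B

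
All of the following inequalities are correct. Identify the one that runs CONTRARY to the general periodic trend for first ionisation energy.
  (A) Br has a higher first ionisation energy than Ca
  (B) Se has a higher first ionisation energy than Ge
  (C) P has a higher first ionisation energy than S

(C)

The general trend: first ionisation energy increases across a period and decreases down a group.
(A) Br (period 4, group 17) vs Ca (period 4, group 2): the stated order agrees with the simple trend.
(B) Se (period 4, group 16) vs Ge (period 4, group 14): the stated order agrees with the simple trend.
(C) P (period 3, group 15) vs S (period 3, group 16): the stated order contradicts the simple trend.
The exception is (C): S (3p⁴) ionizes more easily than half-filled P (3p³) because the paired 3p electron in S is pushed out by e⁻–e⁻ repulsion.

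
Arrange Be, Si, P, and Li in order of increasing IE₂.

IE_2 is the cost of taking one more electron from the +1 cation: Be⁺ still has 1 valence electron; Si⁺ still has 3 valence electrons; P⁺ still has 4 valence electrons; Li⁺ is the bare [He] core.
Breaking into a closed-shell core is much more expensive than removing a leftover valence electron — Li has the largest IE_2 here.
Valence configurations: Be⁺ [He]2s¹, Si⁺ [Ne]3s²3p¹, P⁺ [Ne]3s²3p².
Approximate IE_2 values (kJ/mol): Be 1757, Si 1577, P 1907, Li 7298.
Putting it together, IE_2: Si < Be < P < Li.

Si < Be < P < Li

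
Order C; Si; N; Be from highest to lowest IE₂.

Consider each +1 ion: C⁺ still has 3 valence electrons; Si⁺ still has 3 valence electrons; N⁺ still has 4 valence electrons; Be⁺ still has 1 valence electron.
All are still removing valence electrons, so compare the +1 ions as you would atoms: IE_2 generally rises across a period (higher Z_eff) and falls down a group (larger shell), subject to the usual subshell exceptions.
Valence configurations: C⁺ [He]2s²2p¹, Si⁺ [Ne]3s²3p¹, N⁺ [He]2s²2p², Be⁺ [He]2s¹.
Tabulated IE_2 (kJ/mol): C 2353, Si 1577, N 2856, Be 1757.
Hence IE_2: Si < Be < C < N.

N > C > Be > Si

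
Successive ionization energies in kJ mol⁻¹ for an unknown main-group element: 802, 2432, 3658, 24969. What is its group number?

Group 13

Look for the largest jump between consecutive ionization energies: IE4/IE3 ≈ 6.8, far larger than any earlier ratio.
That jump marks the point where a core electron is being removed. So the atom has 3 valence electrons.
A main-group element with 3 valence electrons is in group 13.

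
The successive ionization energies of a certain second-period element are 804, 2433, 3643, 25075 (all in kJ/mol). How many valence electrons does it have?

Look for the largest jump between consecutive ionization energies: IE4/IE3 ≈ 6.9, far larger than any earlier ratio.
That jump marks the point where a core electron is being removed. So the atom has 3 valence electrons.

3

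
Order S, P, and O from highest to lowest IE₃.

After 2 electrons have been removed, what remains? S²⁺ still has 4 valence electrons; P²⁺ still has 3 valence electrons; O²⁺ still has 4 valence electrons.
All are still removing valence electrons, so compare the +2 ions as you would atoms: IE_3 generally rises across a period (higher Z_eff) and falls down a group (larger shell), subject to the usual subshell exceptions.
Valence configurations: S²⁺ [Ne]3s²3p², P²⁺ [Ne]3s²3p¹, O²⁺ [He]2s²2p².
The numbers (kJ/mol): S 3357, P 2914, O 5300.
Overall IE_3 order: P < S < O.

O > S > P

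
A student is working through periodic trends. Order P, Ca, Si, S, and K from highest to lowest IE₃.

Ca > K > S > Si > P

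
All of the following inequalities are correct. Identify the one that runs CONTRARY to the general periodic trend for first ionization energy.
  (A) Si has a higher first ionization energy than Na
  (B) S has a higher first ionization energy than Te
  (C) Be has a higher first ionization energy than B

(C)

The general trend: first ionization energy increases across a period and decreases down a group.
(A) Si (period 3, group 14) vs Na (period 3, group 1): the stated order agrees with the simple trend.
(B) S (period 3, group 16) vs Te (period 5, group 16): the stated order agrees with the simple trend.
(C) Be (period 2, group 2) vs B (period 2, group 13): the stated order contradicts the simple trend.
The exception is (C): removing B's lone 2p electron is easier than breaking Be's filled 2s².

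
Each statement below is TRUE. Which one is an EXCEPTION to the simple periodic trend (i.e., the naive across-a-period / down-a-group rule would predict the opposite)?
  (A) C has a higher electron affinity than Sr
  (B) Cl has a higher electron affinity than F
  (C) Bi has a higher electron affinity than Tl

(B)

The general trend: electron affinity increases across a period and decreases down a group.
(A) C (period 2, group 14) vs Sr (period 5, group 2): the stated order agrees with the simple trend.
(B) Cl (period 3, group 17) vs F (period 2, group 17): the stated order contradicts the simple trend.
(C) Bi (period 6, group 15) vs Tl (period 6, group 13): the stated order agrees with the simple trend.
The exception is (B): F's small 2p subshell makes the incoming electron feel strong e⁻–e⁻ repulsion, so Cl actually releases more energy on gaining an electron.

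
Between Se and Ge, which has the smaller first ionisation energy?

Ge

Ge is in period 4, group 14; Se is in period 4, group 16.
IE₁ increases left→right with effective nuclear charge and decreases top→bottom as the valence shell moves farther out.
All lie in period 4, so first ionization energy increases left to right.
So Ge has the smaller first ionisation energy (Ge < Se).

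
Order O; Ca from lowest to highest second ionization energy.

IE_2 is the cost of taking one more electron from the +1 cation: O⁺ still has 5 valence electrons; Ca⁺ still has 1 valence electron.
All are still removing valence electrons, so compare the +1 ions as you would atoms: IE_2 generally rises across a period (higher Z_eff) and falls down a group (larger shell), subject to the usual subshell exceptions.
Valence configurations: O⁺ [He]2s²2p³, Ca⁺ [Ar]4s¹.
Approximate IE_2 values (kJ/mol): O 3388, Ca 1145.
So the second ionization energies run Ca < O.

Ca < O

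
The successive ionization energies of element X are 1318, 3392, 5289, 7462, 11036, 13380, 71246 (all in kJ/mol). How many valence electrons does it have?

Look for the largest jump between consecutive ionization energies: IE7/IE6 ≈ 5.3, far larger than any earlier ratio.
That jump marks the point where a core electron is being removed. So the atom has 6 valence electrons.

6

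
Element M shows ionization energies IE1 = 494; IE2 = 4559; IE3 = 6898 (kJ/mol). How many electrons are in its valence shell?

1

Look for the largest jump between consecutive ionization energies: IE2/IE1 ≈ 9.2, far larger than any earlier ratio.
That jump marks the point where a core electron is being removed. So the atom has 1 valence electron.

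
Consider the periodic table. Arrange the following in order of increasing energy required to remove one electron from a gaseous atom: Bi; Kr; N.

Bi < Kr < N

N is in period 2, group 15; Kr is in period 4, group 18; Bi is in period 6, group 15.
IE₁ increases left→right with effective nuclear charge and decreases top→bottom as the valence shell moves farther out.
These span different periods and groups, so the two trends combine.
Kr > Bi: relative to Bi, both the across-period and down-group shifts push Kr's first ionization energy up.
N > Kr: the two effects oppose for this pair; the down-group effect wins (1402 vs 1351 kJ/mol).
Tabulated first ionization energy (kJ/mol): N 1402, Kr 1351, Bi 703.
So from lowest to highest: Bi < Kr < N.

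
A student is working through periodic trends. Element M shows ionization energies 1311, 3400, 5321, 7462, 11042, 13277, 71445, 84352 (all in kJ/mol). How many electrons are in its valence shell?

Look for the largest jump between consecutive ionization energies: IE7/IE6 ≈ 5.4, far larger than any earlier ratio.
That jump marks the point where a core electron is being removed. So the atom has 6 valence electrons.

6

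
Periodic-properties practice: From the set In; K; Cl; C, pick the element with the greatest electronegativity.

Cl

C is in period 2, group 14; Cl is in period 3, group 17; K is in period 4, group 1; In is in period 5, group 13.
Smaller atoms with higher effective nuclear charge are more electronegative.
These span different periods and groups, so the two trends combine.
In > K: the two effects oppose for this pair; the across-period effect wins (1.78 vs 0.82).
C > In: both effects reinforce here, so C is clearly the higher of the two.
Cl > C: period and group pull opposite ways; the across-period shift dominates (3.16 vs 2.55).
For reference (Pauling): C 2.55, Cl 3.16, K 0.82, In 1.78.
The greatest electronegativity among these belongs to Cl.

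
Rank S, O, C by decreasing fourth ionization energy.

Consider each +3 ion: S³⁺ still has 3 valence electrons; O³⁺ still has 3 valence electrons; C³⁺ still has 1 valence electron.
All are still removing valence electrons, so compare the +3 ions as you would atoms: IE_4 generally rises across a period (higher Z_eff) and falls down a group (larger shell), subject to the usual subshell exceptions.
Valence configurations: S³⁺ [Ne]3s²3p¹, O³⁺ [He]2s²2p¹, C³⁺ [He]2s¹.
The numbers (kJ/mol): S 4556, O 7469, C 6223.
So the fourth ionization energies run S < C < O.

O, C, S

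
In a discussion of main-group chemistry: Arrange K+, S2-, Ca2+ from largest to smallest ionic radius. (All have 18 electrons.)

S2-, K+, Ca2+

All of these have 18 electrons, so size is governed by nuclear charge alone: the more protons, the stronger the pull on the same electron cloud, and the smaller the ion.
Nuclear charges: Ca2+ (Z=20), K+ (Z=19), S2- (Z=16).
Largest to smallest: S2- > K+ > Ca2+.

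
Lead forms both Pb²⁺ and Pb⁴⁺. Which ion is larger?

Both ions have Z = 82 protons, but Pb⁴⁺ has lost more electrons, so its remaining electrons feel a larger effective nuclear charge per electron and are pulled in more tightly.
Higher positive charge → smaller ion, so Pb²⁺ > Pb⁴⁺.

Pb²⁺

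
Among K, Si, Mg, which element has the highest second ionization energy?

K

After 1 electron has been removed, what remains? K⁺ is the bare [Ar] core; Si⁺ still has 3 valence electrons; Mg⁺ still has 1 valence electron.
Pulling an electron out of a noble-gas core costs far more than removing a remaining valence electron, so K sits at the high end of IE_2.
Valence configurations: Si⁺ [Ne]3s²3p¹, Mg⁺ [Ne]3s¹.
Approximate IE_2 values (kJ/mol): K 3052, Si 1577, Mg 1451.
Overall IE_2 order: Mg < Si < K.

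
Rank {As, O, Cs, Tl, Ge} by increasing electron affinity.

Tl, Cs, As, Ge, O

Adding an electron releases more energy for atoms nearer the top right (short of the noble gases).
Here both period and group differ, so the two effects have to be weighed against each other.
Cs > Tl: this pair runs against the simple trend — see the exception note.
As > Cs: relative to Cs, both the across-period and down-group shifts push As's electron affinity up.
Ge > As: this pair runs against the simple trend — see the exception note.
O > Ge: relative to Ge, both the across-period and down-group shifts push O's electron affinity up.
Note the exception: Cs has a higher electron affinity than Tl, contrary to the simple trend — Tl's ns²np¹ configuration gives only a small electron affinity — the sparsely filled np subshell binds an added electron weakly.
Note the exception: Ge has a higher electron affinity than As, contrary to the simple trend — adding an electron to As's half-filled 4p³ is unfavourable, so Ge (4p²) has the more exothermic EA.
Approximate values (kJ/mol): O 141, Ge 119, As 78, Cs 46, Tl 19.
So from lowest to highest: Tl < Cs < As < Ge < O.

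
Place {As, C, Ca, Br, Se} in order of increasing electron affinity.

Ca, As, C, Se, Br

Adding an electron releases more energy for atoms nearer the top right (short of the noble gases).
Here both period and group differ, so the two effects have to be weighed against each other.
As > Ca: As lies to the right of Ca in period 4, so the across-period effect alone puts As higher.
C > As: the two effects oppose for this pair; the down-group effect wins (122 vs 78 kJ/mol).
Se > C: the two effects oppose for this pair; the across-period effect wins (195 vs 122 kJ/mol).
Br > Se: both are in period 4; the period trend gives Br the larger value.
Approximate values (kJ/mol): C 122, Ca 2, As 78, Se 195, Br 325.
So from lowest to highest: Ca < As < C < Se < Br.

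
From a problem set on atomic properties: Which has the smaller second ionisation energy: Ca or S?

Ca

Consider each +1 ion: Ca⁺ still has 1 valence electron; S⁺ still has 5 valence electrons.
All are still removing valence electrons, so compare the +1 ions as you would atoms: IE_2 generally rises across a period (higher Z_eff) and falls down a group (larger shell), subject to the usual subshell exceptions.
Valence configurations: Ca⁺ [Ar]4s¹, S⁺ [Ne]3s²3p³.
The numbers (kJ/mol): Ca 1145, S 2252.
Putting it together, IE_2: Ca < S.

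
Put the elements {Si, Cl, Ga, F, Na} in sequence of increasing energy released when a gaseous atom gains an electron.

Ga < Na < Si < F < Cl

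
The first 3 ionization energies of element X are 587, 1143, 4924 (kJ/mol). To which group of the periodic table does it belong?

Group 2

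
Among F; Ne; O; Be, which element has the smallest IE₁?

Be

Be is in period 2, group 2; O is in period 2, group 16; F is in period 2, group 17; Ne is in period 2, group 18.
Removing the outermost electron gets harder across a period and easier down a group.
All lie in period 2, so first ionization energy increases left to right.
The smallest IE₁ among these belongs to Be.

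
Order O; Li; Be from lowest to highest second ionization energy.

After 1 electron has been removed, what remains? O⁺ still has 5 valence electrons; Li⁺ is the bare [He] core; Be⁺ still has 1 valence electron.
Breaking into a closed-shell core is much more expensive than removing a leftover valence electron — Li has the largest IE_2 here.
Valence configurations: O⁺ [He]2s²2p³, Be⁺ [He]2s¹.
Approximate IE_2 values (kJ/mol): O 3388, Li 7298, Be 1757.
Hence IE_2: Be < O < Li.

Be, O, Li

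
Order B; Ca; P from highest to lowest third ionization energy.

Ca > B > P

Consider each +2 ion: B²⁺ still has 1 valence electron; Ca²⁺ is the bare [Ar] core; P²⁺ still has 3 valence electrons.
Core electrons are held far more tightly than valence electrons, so Ca tops the IE_3 order.
Valence configurations: B²⁺ [He]2s¹, P²⁺ [Ne]3s²3p¹.
The numbers (kJ/mol): B 3660, Ca 4912, P 2914.
Putting it together, IE_3: P < B < Ca.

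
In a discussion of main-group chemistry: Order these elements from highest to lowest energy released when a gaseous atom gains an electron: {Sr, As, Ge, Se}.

Se, Ge, As, Sr

Ge is in period 4, group 14; As is in period 4, group 15; Se is in period 4, group 16; Sr is in period 5, group 2.
EA tends to increase across a period and decrease down a group, though the pattern is less regular than for IE or radius.
These span different periods and groups, so the two trends combine.
As > Sr: both effects reinforce here, so As is clearly the higher of the two.
Ge > As: this pair runs against the simple trend — see the exception note.
Se > Ge: both are in period 4; the period trend gives Se the larger value.
Note the exception: Ge has a higher electron affinity than As, contrary to the simple trend — adding an electron to As's half-filled 4p³ is unfavourable, so Ge (4p²) has the more exothermic EA.
For reference (kJ/mol): Ge 119, As 78, Se 195, Sr 5.
So from highest to lowest: Se > Ge > As > Sr.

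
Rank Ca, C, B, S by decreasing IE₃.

Ca > C > B > S

After 2 electrons have been removed, what remains? Ca²⁺ is the bare [Ar] core; C²⁺ still has 2 valence electrons; B²⁺ still has 1 valence electron; S²⁺ still has 4 valence electrons.
Pulling an electron out of a noble-gas core costs far more than removing a remaining valence electron, so Ca sits at the high end of IE_3.
Valence configurations: C²⁺ [He]2s², B²⁺ [He]2s¹, S²⁺ [Ne]3s²3p².
Tabulated IE_3 (kJ/mol): Ca 4912, C 4620, B 3660, S 3357.
Overall IE_3 order: S < B < C < Ca.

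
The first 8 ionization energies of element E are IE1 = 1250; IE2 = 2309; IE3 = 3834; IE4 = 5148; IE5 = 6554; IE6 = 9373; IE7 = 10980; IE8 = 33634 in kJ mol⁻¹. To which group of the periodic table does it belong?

Group 17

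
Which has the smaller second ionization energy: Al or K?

Al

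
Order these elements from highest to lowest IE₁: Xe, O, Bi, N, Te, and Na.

N > O > Xe > Te > Bi > Na

N is in period 2, group 15; O is in period 2, group 16; Na is in period 3, group 1; Te is in period 5, group 16; Xe is in period 5, group 18; Bi is in period 6, group 15.
First ionization energy rises across a period (greater Z_eff holds electrons more tightly) and falls down a group (valence electrons are farther from the nucleus).
These span different periods and groups, so the two trends combine.
Bi > Na: period and group pull opposite ways; the across-period shift dominates (703 vs 496 kJ/mol).
Te > Bi: relative to Bi, both the across-period and down-group shifts push Te's first ionization energy up.
Xe > Te: Xe lies to the right of Te in period 5, so the across-period effect alone puts Xe higher.
O > Xe: the two effects oppose for this pair; the down-group effect wins (1314 vs 1170 kJ/mol).
N > O: this pair runs against the simple trend — see the exception note.
Note the exception: N has a higher first ionization energy than O, contrary to the simple trend — pairing an electron in O's 2p⁴ costs repulsion energy, so O ionizes more easily than half-filled N (2p³).
Approximate values (kJ/mol): N 1402, O 1314, Na 496, Te 869, Xe 1170, Bi 703.
So from highest to lowest: N > O > Xe > Te > Bi > Na.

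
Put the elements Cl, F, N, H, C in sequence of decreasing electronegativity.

F, Cl, N, C, H

H is in period 1, group 1; C is in period 2, group 14; N is in period 2, group 15; F is in period 2, group 17; Cl is in period 3, group 17.
Atoms toward the upper right of the periodic table pull bonding electrons most strongly.
These span different periods and groups, so the two trends combine.
C > H: period and group pull opposite ways; the across-period shift dominates (2.55 vs 2.20).
N > C: both are in period 2; the period trend gives N the larger value.
Cl > N: the two effects oppose for this pair; the across-period effect wins (3.16 vs 3.04).
F > Cl: they share group 17; the group trend gives F the larger value.
For reference (Pauling): H 2.20, C 2.55, N 3.04, F 3.98, Cl 3.16.
So from highest to lowest: F > Cl > N > C > H.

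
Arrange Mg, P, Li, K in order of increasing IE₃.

P < K < Mg < Li

Consider each +2 ion: Mg²⁺ is the bare [Ne] core; P²⁺ still has 3 valence electrons; Li²⁺ is already 1 electron into the core; K²⁺ is already 1 electron into the core.
Core electrons are held far more tightly than valence electrons, so K, Mg and Li top the IE_3 order.
The numbers (kJ/mol): Mg 7733, P 2914, Li 11815, K 4420.
So the third ionization energies run P < K < Mg < Li.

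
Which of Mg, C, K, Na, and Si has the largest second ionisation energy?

Na

Consider each +1 ion: Mg⁺ still has 1 valence electron; C⁺ still has 3 valence electrons; K⁺ is the bare [Ar] core; Na⁺ is the bare [Ne] core; Si⁺ still has 3 valence electrons.
Core electrons are held far more tightly than valence electrons, so K and Na top the IE_2 order.
Valence configurations: Mg⁺ [Ne]3s¹, C⁺ [He]2s²2p¹, Si⁺ [Ne]3s²3p¹.
Approximate IE_2 values (kJ/mol): Mg 1451, C 2353, K 3052, Na 4562, Si 1577.
So the second ionization energies run Mg < Si < C < K < Na.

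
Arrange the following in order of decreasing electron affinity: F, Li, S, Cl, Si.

Li is in period 2, group 1; F is in period 2, group 17; Si is in period 3, group 14; S is in period 3, group 16; Cl is in period 3, group 17.
Atoms with high Z_eff and room in the valence shell (especially the halogens) have the most exothermic electron affinities.
Here both period and group differ, so the two effects have to be weighed against each other.
Si > Li: period and group pull opposite ways; the across-period shift dominates (134 vs 60 kJ/mol).
S > Si: S lies to the right of Si in period 3, so the across-period effect alone puts S higher.
F > S: relative to S, both the across-period and down-group shifts push F's electron affinity up.
Cl > F: this pair runs against the simple trend — see the exception note.
Note the exception: Cl has a higher electron affinity than F, contrary to the simple trend — F's small 2p subshell makes the incoming electron feel strong e⁻–e⁻ repulsion, so Cl actually releases more energy on gaining an electron.
Approximate values (kJ/mol): Li 60, F 328, Si 134, S 200, Cl 349.
So from highest to lowest: Cl > F > S > Si > Li.

Cl, F, S, Si, Li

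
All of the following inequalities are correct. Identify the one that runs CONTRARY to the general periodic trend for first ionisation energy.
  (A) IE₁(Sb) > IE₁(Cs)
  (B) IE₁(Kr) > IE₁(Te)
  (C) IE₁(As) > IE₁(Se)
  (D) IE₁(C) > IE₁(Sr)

(C)

The general trend: first ionisation energy increases across a period and decreases down a group.
(A) Sb (period 5, group 15) vs Cs (period 6, group 1): the stated order agrees with the simple trend.
(B) Kr (period 4, group 18) vs Te (period 5, group 16): the stated order agrees with the simple trend.
(C) As (period 4, group 15) vs Se (period 4, group 16): the stated order contradicts the simple trend.
(D) C (period 2, group 14) vs Sr (period 5, group 2): the stated order agrees with the simple trend.
The exception is (C): Se (4p⁴) ionizes more easily than half-filled As (4p³).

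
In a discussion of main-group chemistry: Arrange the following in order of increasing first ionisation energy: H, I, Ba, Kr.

Ba < I < H < Kr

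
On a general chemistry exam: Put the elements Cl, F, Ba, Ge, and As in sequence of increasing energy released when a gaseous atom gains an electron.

F is in period 2, group 17; Cl is in period 3, group 17; Ge is in period 4, group 14; As is in period 4, group 15; Ba is in period 6, group 2.
Electron affinity generally becomes more exothermic across a period toward the halogens and less exothermic down a group.
Here both period and group differ, so the two effects have to be weighed against each other.
As > Ba: both effects reinforce here, so As is clearly the higher of the two.
Ge > As: this pair runs against the simple trend — see the exception note.
F > Ge: relative to Ge, both the across-period and down-group shifts push F's electron affinity up.
Cl > F: this pair runs against the simple trend — see the exception note.
Note the exception: Ge has a higher electron affinity than As, contrary to the simple trend — adding an electron to As's half-filled 4p³ is unfavourable, so Ge (4p²) has the more exothermic EA.
Note the exception: Cl has a higher electron affinity than F, contrary to the simple trend — F's small 2p subshell makes the incoming electron feel strong e⁻–e⁻ repulsion, so Cl actually releases more energy on gaining an electron.
Approximate values (kJ/mol): F 328, Cl 349, Ge 119, As 78, Ba 14.
So from lowest to highest: Ba < As < Ge < F < Cl.

Ba < As < Ge < F < Cl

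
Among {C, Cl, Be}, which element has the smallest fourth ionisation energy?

The fourth ionization energy removes an electron from the +3 ion. For each element: C³⁺ still has 1 valence electron; Cl³⁺ still has 4 valence electrons; Be³⁺ is already 1 electron into the core.
Core electrons are held far more tightly than valence electrons, so Be tops the IE_4 order.
Valence configurations: C³⁺ [He]2s¹, Cl³⁺ [Ne]3s²3p².
The numbers (kJ/mol): C 6223, Cl 5159, Be 21007.
So the fourth ionization energies run Cl < C < Be.

Cl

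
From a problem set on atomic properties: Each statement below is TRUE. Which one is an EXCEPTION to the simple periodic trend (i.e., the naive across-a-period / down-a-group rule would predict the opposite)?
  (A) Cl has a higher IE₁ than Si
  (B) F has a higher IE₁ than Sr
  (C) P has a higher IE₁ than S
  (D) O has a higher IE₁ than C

The general trend: IE₁ increases across a period and decreases down a group.
(A) Cl (period 3, group 17) vs Si (period 3, group 14): the stated order agrees with the simple trend.
(B) F (period 2, group 17) vs Sr (period 5, group 2): the stated order agrees with the simple trend.
(C) P (period 3, group 15) vs S (period 3, group 16): the stated order contradicts the simple trend.
(D) O (period 2, group 16) vs C (period 2, group 14): the stated order agrees with the simple trend.
The exception is (C): S (3p⁴) ionizes more easily than half-filled P (3p³) because the paired 3p electron in S is pushed out by e⁻–e⁻ repulsion.

(C)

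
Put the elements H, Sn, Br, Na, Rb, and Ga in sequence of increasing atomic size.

Radius decreases left→right (rising Z_eff, same n) and increases top→bottom (higher n).
Here both period and group differ, so the two effects have to be weighed against each other.
Br > H: the two effects oppose for this pair; the down-group effect wins (114 vs 32 pm).
Ga > Br: Ga lies to the left of Br in period 4, so the across-period effect alone puts Ga larger.
Sn > Ga: period and group pull opposite ways; the down-group shift dominates (140 vs 124 pm).
Na > Sn: the two effects oppose for this pair; the across-period effect wins (155 vs 140 pm).
Rb > Na: they share group 1; the group trend gives Rb the larger value.
Tabulated atomic radius (pm): H 32, Na 155, Ga 124, Br 114, Rb 210, Sn 140.
So from smallest to largest: H < Br < Ga < Sn < Na < Rb.

H < Br < Ga < Sn < Na < Rb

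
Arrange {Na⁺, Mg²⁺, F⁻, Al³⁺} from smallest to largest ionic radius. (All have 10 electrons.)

Al³⁺ < Mg²⁺ < Na⁺ < F⁻

All of these have 10 electrons, so size is governed by nuclear charge alone: the more protons, the stronger the pull on the same electron cloud, and the smaller the ion.
Nuclear charges: Al³⁺ (Z=13), Mg²⁺ (Z=12), Na⁺ (Z=11), F⁻ (Z=9).
Smallest to largest: Al³⁺ < Mg²⁺ < Na⁺ < F⁻.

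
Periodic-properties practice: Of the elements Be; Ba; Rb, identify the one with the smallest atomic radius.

Be

Atomic radius shrinks across a period as nuclear charge pulls the same shell inward, and grows down a group as new shells are added.
Here both period and group differ, so the two effects have to be weighed against each other.
Ba > Be: Ba sits below Be in group 2, so the down-group effect alone puts Ba larger.
Rb > Ba: the two effects oppose for this pair; the across-period effect wins (210 vs 196 pm).
For reference (pm): Be 102, Rb 210, Ba 196.
The smallest atomic radius among these belongs to Be.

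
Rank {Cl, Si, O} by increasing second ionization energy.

Si < Cl < O

Consider each +1 ion: Cl⁺ still has 6 valence electrons; Si⁺ still has 3 valence electrons; O⁺ still has 5 valence electrons.
All are still removing valence electrons, so compare the +1 ions as you would atoms: IE_2 generally rises across a period (higher Z_eff) and falls down a group (larger shell), subject to the usual subshell exceptions.
Valence configurations: Cl⁺ [Ne]3s²3p⁴, Si⁺ [Ne]3s²3p¹, O⁺ [He]2s²2p³.
Approximate IE_2 values (kJ/mol): Cl 2298, Si 1577, O 3388.
Overall IE_2 order: Si < Cl < O.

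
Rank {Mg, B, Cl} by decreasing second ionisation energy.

B > Cl > Mg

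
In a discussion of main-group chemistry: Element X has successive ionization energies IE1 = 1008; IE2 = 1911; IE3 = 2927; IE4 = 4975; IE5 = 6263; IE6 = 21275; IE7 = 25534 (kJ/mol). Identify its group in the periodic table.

Group 15

Look for the largest jump between consecutive ionization energies: IE6/IE5 ≈ 3.4, far larger than any earlier ratio.
That jump marks the point where a core electron is being removed. So the atom has 5 valence electrons.
A main-group element with 5 valence electrons is in group 15.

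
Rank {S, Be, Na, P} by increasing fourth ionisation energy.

IE_4 is the cost of taking one more electron from the +3 cation: S³⁺ still has 3 valence electrons; Be³⁺ is already 1 electron into the core; Na³⁺ is already 2 electrons into the core; P³⁺ still has 2 valence electrons.
Breaking into a closed-shell core is much more expensive than removing a leftover valence electron — Na and Be have the largest IE_4 here.
Valence configurations: S³⁺ [Ne]3s²3p¹, P³⁺ [Ne]3s².
S³⁺ loses a lone 3p electron whereas P³⁺ must break into a filled 3s² pair, so IE_4(P) > IE_4(S) even though S has the higher nuclear charge.
The numbers (kJ/mol): S 4556, Be 21007, Na 9543, P 4964.
So the fourth ionization energies run S < P < Na < Be.

S < P < Na < Be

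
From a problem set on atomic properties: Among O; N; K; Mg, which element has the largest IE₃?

IE_3 is the cost of taking one more electron from the +2 cation: O²⁺ still has 4 valence electrons; N²⁺ still has 3 valence electrons; K²⁺ is already 1 electron into the core; Mg²⁺ is the bare [Ne] core.
Usually core removal costs more than valence removal, but here the competition is close: a tightly held n=2 valence electron can cost more to remove than an n=3 core electron, so the actual values have to decide it.
Valence configurations: O²⁺ [He]2s²2p², N²⁺ [He]2s²2p¹.
Approximate IE_3 values (kJ/mol): O 5300, N 4578, K 4420, Mg 7733.
So the third ionization energies run K < N < O < Mg.

Mg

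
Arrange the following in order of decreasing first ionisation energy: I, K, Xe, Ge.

K is in period 4, group 1; Ge is in period 4, group 14; I is in period 5, group 17; Xe is in period 5, group 18.
IE₁ increases left→right with effective nuclear charge and decreases top→bottom as the valence shell moves farther out.
Neither a single period nor a single group — weigh both effects.
Ge > K: both are in period 4; the period trend gives Ge the larger value.
I > Ge: period and group pull opposite ways; the across-period shift dominates (1008 vs 762 kJ/mol).
Xe > I: both are in period 5; the period trend gives Xe the larger value.
For reference (kJ/mol): K 419, Ge 762, I 1008, Xe 1170.
So from highest to lowest: Xe > I > Ge > K.

Xe > I > Ge > K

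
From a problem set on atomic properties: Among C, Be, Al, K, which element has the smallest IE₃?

The third ionization energy removes an electron from the +2 ion. For each element: C²⁺ still has 2 valence electrons; Be²⁺ is the bare [He] core; Al²⁺ still has 1 valence electron; K²⁺ is already 1 electron into the core.
Usually core removal costs more than valence removal, but here the competition is close: a tightly held n=2 valence electron can cost more to remove than an n=3 core electron, so the actual values have to decide it.
Valence configurations: C²⁺ [He]2s², Al²⁺ [Ne]3s¹.
The numbers (kJ/mol): C 4620, Be 14849, Al 2745, K 4420.
Overall IE_3 order: Al < K < C < Be.

Al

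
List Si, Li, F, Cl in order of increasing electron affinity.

Li is in period 2, group 1; F is in period 2, group 17; Si is in period 3, group 14; Cl is in period 3, group 17.
Electron affinity generally becomes more exothermic across a period toward the halogens and less exothermic down a group.
Neither a single period nor a single group — weigh both effects.
Si > Li: period and group pull opposite ways; the across-period shift dominates (134 vs 60 kJ/mol).
F > Si: relative to Si, both the across-period and down-group shifts push F's electron affinity up.
Cl > F: this pair runs against the simple trend — see the exception note.
Note the exception: Cl has a higher electron affinity than F, contrary to the simple trend — F's small 2p subshell makes the incoming electron feel strong e⁻–e⁻ repulsion, so Cl actually releases more energy on gaining an electron.
Approximate values (kJ/mol): Li 60, F 328, Si 134, Cl 349.
So from lowest to highest: Li < Si < F < Cl.

Li < Si < F < Cl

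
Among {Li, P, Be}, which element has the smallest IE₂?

Be

IE_2 is the cost of taking one more electron from the +1 cation: Li⁺ is the bare [He] core; P⁺ still has 4 valence electrons; Be⁺ still has 1 valence electron.
Core electrons are held far more tightly than valence electrons, so Li tops the IE_2 order.
Valence configurations: P⁺ [Ne]3s²3p², Be⁺ [He]2s¹.
The numbers (kJ/mol): Li 7298, P 1907, Be 1757.
Putting it together, IE_2: Be < P < Li.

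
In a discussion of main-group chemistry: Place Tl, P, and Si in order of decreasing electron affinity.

Si > P > Tl

Si is in period 3, group 14; P is in period 3, group 15; Tl is in period 6, group 13.
Atoms with high Z_eff and room in the valence shell (especially the halogens) have the most exothermic electron affinities.
These span different periods and groups, so the two trends combine.
P > Tl: relative to Tl, both the across-period and down-group shifts push P's electron affinity up.
Si > P: this pair runs against the simple trend — see the exception note.
Note the exception: Si has a higher electron affinity than P, contrary to the simple trend — adding an electron to P's half-filled 3p³ is unfavourable, so Si (3p²) has the more exothermic EA.
For reference (kJ/mol): Si 134, P 72, Tl 19.
So from highest to lowest: Si > P > Tl.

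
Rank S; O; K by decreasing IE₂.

IE_2 is the cost of taking one more electron from the +1 cation: S⁺ still has 5 valence electrons; O⁺ still has 5 valence electrons; K⁺ is the bare [Ar] core.
Usually core removal costs more than valence removal, but here the competition is close: a tightly held n=2 valence electron can cost more to remove than an n=3 core electron, so the actual values have to decide it.
Valence configurations: S⁺ [Ne]3s²3p³, O⁺ [He]2s²2p³.
The numbers (kJ/mol): S 2252, O 3388, K 3052.
Overall IE_2 order: S < K < O.

O > K > S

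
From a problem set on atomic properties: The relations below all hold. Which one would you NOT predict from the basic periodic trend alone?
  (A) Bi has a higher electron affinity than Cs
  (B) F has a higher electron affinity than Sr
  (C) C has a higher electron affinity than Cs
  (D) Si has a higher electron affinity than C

The general trend: electron affinity increases across a period and decreases down a group.
(A) Bi (period 6, group 15) vs Cs (period 6, group 1): the stated order agrees with the simple trend.
(B) F (period 2, group 17) vs Sr (period 5, group 2): the stated order agrees with the simple trend.
(C) C (period 2, group 14) vs Cs (period 6, group 1): the stated order agrees with the simple trend.
(D) Si (period 3, group 14) vs C (period 2, group 14): the stated order contradicts the simple trend.
The exception is (D): Si's larger, more diffuse 3p orbitals accept an added electron slightly more readily than C's compact 2p.

(D)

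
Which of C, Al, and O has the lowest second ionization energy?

The second ionization energy removes an electron from the +1 ion. For each element: C⁺ still has 3 valence electrons; Al⁺ still has 2 valence electrons; O⁺ still has 5 valence electrons.
All are still removing valence electrons, so compare the +1 ions as you would atoms: IE_2 generally rises across a period (higher Z_eff) and falls down a group (larger shell), subject to the usual subshell exceptions.
Valence configurations: C⁺ [He]2s²2p¹, Al⁺ [Ne]3s², O⁺ [He]2s²2p³.
Tabulated IE_2 (kJ/mol): C 2353, Al 1817, O 3388.
So the second ionization energies run Al < C < O.

Al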